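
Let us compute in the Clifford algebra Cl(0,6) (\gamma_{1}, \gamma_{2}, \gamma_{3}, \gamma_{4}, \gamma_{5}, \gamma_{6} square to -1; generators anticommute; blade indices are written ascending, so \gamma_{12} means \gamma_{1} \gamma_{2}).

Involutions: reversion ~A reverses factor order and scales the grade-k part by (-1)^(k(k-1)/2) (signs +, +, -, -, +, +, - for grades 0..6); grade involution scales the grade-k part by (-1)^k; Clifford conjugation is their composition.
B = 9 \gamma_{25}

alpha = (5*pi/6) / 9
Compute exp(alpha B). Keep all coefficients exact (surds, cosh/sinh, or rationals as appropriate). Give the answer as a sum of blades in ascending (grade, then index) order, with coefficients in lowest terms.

B^2 = (9)^2*(\gamma_{25})^2 = 81*(-1) = -81 (a basis 2-blade squares to minus the product of its generators' squares).
B^2 = -81 — since the square is negative, the closed form is circular: l = 9, alpha*l = \frac{5 \pi}{6}, so exp(alpha B) = cos(\frac{5 \pi}{6}) + (sin(\frac{5 \pi}{6})/9)*B = - \frac{\sqrt{3}}{2} + (\frac{1}{18})*B.
Answer: - \frac{\sqrt{3}}{2} + \frac{1}{2} \gamma_{25}


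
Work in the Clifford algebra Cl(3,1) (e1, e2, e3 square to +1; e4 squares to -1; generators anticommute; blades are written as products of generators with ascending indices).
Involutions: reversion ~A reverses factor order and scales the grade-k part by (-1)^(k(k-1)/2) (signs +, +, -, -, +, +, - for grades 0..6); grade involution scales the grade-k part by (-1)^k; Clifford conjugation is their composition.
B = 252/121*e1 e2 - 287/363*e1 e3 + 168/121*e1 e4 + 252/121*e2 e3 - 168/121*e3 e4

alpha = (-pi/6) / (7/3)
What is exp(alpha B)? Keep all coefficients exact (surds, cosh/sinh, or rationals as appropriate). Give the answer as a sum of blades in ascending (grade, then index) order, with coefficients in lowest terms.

B^2 term by term: the squares give (252/121)^2*(e1 e2)^2 + (-287/363)^2*(e1 e3)^2 + (168/121)^2*(e1 e4)^2 + (252/121)^2*(e2 e3)^2 + (-168/121)^2*(e3 e4)^2 = 63504/14641*(-1) + 82369/131769*(-1) + 28224/14641*(+1) + 63504/14641*(-1) + 28224/14641*(+1) = -49/9 (each basis 2-blade squares to minus the product of its generators' squares); cross terms between blades sharing an index anticommute and cancel; the commuting (index-disjoint) pairs give grade-4 terms 2*c*c'*(blade product), which cancel blade by blade — e1 e2 e3 e4: -84672/14641 + 84672/14641 = 0 — confirming B is simple. So B^2 = -49/9.
B^2 = -49/9 — since the square is negative, the closed form is circular: l = 7/3, alpha*l = -pi/6, so exp(alpha B) = cos(-pi/6) + (sin(-pi/6)/(7/3))*B = sqrt(3)/2 + (-3/14)*B.
Answer: sqrt(3)/2 - 54/121*e1 e2 + 41/242*e1 e3 - 36/121*e1 e4 - 54/121*e2 e3 + 36/121*e3 e4


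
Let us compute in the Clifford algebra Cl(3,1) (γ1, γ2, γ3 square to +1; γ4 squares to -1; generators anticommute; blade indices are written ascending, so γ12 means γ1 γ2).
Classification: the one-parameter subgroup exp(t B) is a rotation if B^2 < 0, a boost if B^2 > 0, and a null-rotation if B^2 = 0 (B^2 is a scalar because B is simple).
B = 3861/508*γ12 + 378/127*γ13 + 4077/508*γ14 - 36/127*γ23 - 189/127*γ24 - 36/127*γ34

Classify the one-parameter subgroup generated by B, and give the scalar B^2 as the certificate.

B^2 term by term: the squares give (3861/508)^2*(γ12)^2 + (378/127)^2*(γ13)^2 + (4077/508)^2*(γ14)^2 + (-36/127)^2*(γ23)^2 + (-189/127)^2*(γ24)^2 + (-36/127)^2*(γ34)^2 = 14907321/258064*(-1) + 142884/16129*(-1) + 16621929/258064*(+1) + 1296/16129*(-1) + 35721/16129*(+1) + 1296/16129*(+1) = 0 (each basis 2-blade squares to minus the product of its generators' squares); cross terms between blades sharing an index anticommute and cancel; the commuting (index-disjoint) pairs give grade-4 terms 2*c*c'*(blade product), which cancel blade by blade — γ1234: -69498/16129 + 142884/16129 - 73386/16129 = 0 — confirming B is simple. So B^2 = 0.
Answer: null-rotation, certificate B^2 = 0. The invariant at work: B^2 = 0 is unchanged by conjugation, hence its sign classifies the subgroup whatever basis B is written in.


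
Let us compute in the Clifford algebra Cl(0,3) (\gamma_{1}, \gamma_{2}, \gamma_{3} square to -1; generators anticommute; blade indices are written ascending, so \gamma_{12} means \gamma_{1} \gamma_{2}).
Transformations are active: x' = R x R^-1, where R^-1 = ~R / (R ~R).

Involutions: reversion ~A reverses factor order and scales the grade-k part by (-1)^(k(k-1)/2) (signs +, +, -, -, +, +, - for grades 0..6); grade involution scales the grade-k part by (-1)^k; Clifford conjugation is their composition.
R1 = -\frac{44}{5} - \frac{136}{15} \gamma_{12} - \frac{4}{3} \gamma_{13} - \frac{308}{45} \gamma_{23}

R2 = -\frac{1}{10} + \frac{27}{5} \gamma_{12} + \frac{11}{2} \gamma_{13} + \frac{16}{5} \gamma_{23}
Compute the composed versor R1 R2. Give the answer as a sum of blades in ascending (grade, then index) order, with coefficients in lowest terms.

Distribute over the terms of R1 (each basis-blade product reordered to ascending indices, repeated generators contracted through their squares):
(-\frac{44}{5}) R2 = \frac{22}{25} - \frac{1188}{25} \gamma_{12} - \frac{242}{5} \gamma_{13} - \frac{704}{25} \gamma_{23}
(-\frac{136}{15} \gamma_{12}) R2 = \frac{1224}{25} + \frac{68}{75} \gamma_{12} + \frac{2176}{75} \gamma_{13} - \frac{748}{15} \gamma_{23}
(-\frac{4}{3} \gamma_{13}) R2 = \frac{22}{3} - \frac{64}{15} \gamma_{12} + \frac{2}{15} \gamma_{13} + \frac{36}{5} \gamma_{23}
(-\frac{308}{45} \gamma_{23}) R2 = \frac{4928}{225} + \frac{1694}{45} \gamma_{12} - \frac{924}{25} \gamma_{13} + \frac{154}{225} \gamma_{23}
Summing the partial products and collecting blades:
Answer: \frac{17792}{225} - \frac{2978}{225} \gamma_{12} - \frac{4216}{75} \gamma_{13} - \frac{15782}{225} \gamma_{23}


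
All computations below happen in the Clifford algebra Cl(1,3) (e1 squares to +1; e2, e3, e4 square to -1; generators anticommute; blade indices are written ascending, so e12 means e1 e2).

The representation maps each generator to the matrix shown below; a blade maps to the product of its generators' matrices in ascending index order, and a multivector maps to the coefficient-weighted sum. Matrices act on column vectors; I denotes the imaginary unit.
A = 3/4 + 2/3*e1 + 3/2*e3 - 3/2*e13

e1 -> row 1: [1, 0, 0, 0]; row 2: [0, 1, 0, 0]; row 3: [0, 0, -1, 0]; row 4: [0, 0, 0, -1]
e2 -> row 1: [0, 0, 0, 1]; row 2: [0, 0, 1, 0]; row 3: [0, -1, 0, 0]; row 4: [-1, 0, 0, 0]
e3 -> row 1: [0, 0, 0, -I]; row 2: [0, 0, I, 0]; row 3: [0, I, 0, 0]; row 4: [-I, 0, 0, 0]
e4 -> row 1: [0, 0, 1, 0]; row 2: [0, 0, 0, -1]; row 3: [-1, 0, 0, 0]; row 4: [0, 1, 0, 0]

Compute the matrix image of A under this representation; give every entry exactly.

Bivector images (products of the table entries): rho(e13) = rho(e1)rho(e3) = row 1: [0, 0, 0, -I]; row 2: [0, 0, I, 0]; row 3: [0, -I, 0, 0]; row 4: [I, 0, 0, 0].
M = (3/4)*1 + (2/3)*rho(e1) + (3/2)*rho(e3) + (-3/2)*rho(e13), summed entrywise (1 is the identity matrix):
Answer: row 1: [17/12, 0, 0, 0]; row 2: [0, 17/12, 0, 0]; row 3: [0, 3*I, 1/12, 0]; row 4: [-3*I, 0, 0, 1/12]


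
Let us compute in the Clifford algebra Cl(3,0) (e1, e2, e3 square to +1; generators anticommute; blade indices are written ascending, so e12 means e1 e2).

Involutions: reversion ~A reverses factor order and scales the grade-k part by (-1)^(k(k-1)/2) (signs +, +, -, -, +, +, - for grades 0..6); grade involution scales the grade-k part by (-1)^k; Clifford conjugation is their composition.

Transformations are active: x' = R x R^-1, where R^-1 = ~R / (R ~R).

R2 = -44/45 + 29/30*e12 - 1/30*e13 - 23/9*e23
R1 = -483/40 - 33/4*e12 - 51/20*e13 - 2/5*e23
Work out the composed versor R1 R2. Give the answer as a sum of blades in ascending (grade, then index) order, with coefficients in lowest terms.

Distribute over the terms of R1 (each basis-blade product reordered to ascending indices, repeated generators contracted through their squares):
(-483/40) R2 = 1771/150 - 4669/400*e12 + 161/400*e13 + 3703/120*e23
(-33/4*e12) R2 = 319/40 + 121/15*e12 + 253/12*e13 - 11/40*e23
(-51/20*e13) R2 = -17/200 - 391/60*e12 + 187/75*e13 - 493/200*e23
(-2/5*e23) R2 = -46/45 + 1/75*e12 + 29/75*e13 + 88/225*e23
Summing the partial products and collecting blades:
Answer: 16807/900 - 12131/1200*e12 + 29239/1200*e13 + 51317/1800*e23


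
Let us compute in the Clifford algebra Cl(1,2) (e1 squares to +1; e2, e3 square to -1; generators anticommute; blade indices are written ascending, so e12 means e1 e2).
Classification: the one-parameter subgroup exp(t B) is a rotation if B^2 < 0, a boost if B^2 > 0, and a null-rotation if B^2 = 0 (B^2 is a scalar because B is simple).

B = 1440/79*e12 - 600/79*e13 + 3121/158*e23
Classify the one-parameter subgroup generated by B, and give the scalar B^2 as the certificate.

B^2 term by term: the squares give (1440/79)^2*(e12)^2 + (-600/79)^2*(e13)^2 + (3121/158)^2*(e23)^2 = 2073600/6241*(+1) + 360000/6241*(+1) + 9740641/24964*(-1) = -1/4 (each basis 2-blade squares to minus the product of its generators' squares); cross terms between blades sharing an index anticommute and cancel. So B^2 = -1/4.
Answer: rotation, certificate B^2 = -1/4. One invariant decides it: the square -1/4 survives every conjugation, and its sign is exactly the classification.


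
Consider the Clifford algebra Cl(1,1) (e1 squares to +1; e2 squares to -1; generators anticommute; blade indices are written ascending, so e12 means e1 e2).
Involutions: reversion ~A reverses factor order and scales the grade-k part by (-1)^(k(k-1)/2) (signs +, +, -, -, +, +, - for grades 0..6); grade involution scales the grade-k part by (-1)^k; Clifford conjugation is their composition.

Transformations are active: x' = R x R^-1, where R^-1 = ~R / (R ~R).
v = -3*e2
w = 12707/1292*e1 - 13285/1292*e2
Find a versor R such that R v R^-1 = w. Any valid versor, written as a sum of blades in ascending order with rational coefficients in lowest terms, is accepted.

Since q(v) = q(w) = -9, the sum R = v + w = 12707/1292*e1 - 17161/1292*e2 does the job whenever invertible.
Answer: 12707/1292*e1 - 17161/1292*e2


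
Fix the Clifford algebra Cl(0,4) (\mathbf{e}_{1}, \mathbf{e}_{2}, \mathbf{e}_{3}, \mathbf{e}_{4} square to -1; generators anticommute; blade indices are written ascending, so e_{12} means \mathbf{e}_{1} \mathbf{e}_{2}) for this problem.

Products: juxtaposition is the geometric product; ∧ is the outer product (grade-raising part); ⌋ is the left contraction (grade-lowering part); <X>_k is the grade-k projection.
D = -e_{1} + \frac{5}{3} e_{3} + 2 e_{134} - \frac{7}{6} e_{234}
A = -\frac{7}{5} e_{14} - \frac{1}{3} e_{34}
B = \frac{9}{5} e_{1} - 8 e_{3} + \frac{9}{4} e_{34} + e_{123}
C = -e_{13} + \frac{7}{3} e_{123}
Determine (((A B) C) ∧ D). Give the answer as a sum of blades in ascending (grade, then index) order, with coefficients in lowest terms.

step 1: \frac{3}{4} + \frac{11}{75} e_{4} - \frac{63}{20} e_{13} - \frac{1}{3} e_{124} - \frac{59}{5} e_{134} - \frac{7}{5} e_{234}
step 2: -\frac{63}{20} - \frac{147}{20} e_{2} - \frac{59}{5} e_{4} - \frac{3}{4} e_{13} - \frac{49}{15} e_{14} + \frac{413}{15} e_{24} - \frac{7}{9} e_{34} + \frac{7}{4} e_{123} - \frac{7}{5} e_{124} - \frac{11}{75} e_{134} + \frac{1}{3} e_{234} - \frac{77}{225} e_{1234}
step 3: \frac{63}{20} e_{1} - \frac{21}{4} e_{3} - \frac{147}{20} e_{12} - \frac{59}{5} e_{14} - \frac{49}{4} e_{23} + \frac{59}{3} e_{34} - \frac{413}{15} e_{124} - \frac{7}{90} e_{134} - \frac{15197}{360} e_{234} + \frac{521}{30} e_{1234}
Answer: \frac{63}{20} e_{1} - \frac{21}{4} e_{3} - \frac{147}{20} e_{12} - \frac{59}{5} e_{14} - \frac{49}{4} e_{23} + \frac{59}{3} e_{34} - \frac{413}{15} e_{124} - \frac{7}{90} e_{134} - \frac{15197}{360} e_{234} + \frac{521}{30} e_{1234}


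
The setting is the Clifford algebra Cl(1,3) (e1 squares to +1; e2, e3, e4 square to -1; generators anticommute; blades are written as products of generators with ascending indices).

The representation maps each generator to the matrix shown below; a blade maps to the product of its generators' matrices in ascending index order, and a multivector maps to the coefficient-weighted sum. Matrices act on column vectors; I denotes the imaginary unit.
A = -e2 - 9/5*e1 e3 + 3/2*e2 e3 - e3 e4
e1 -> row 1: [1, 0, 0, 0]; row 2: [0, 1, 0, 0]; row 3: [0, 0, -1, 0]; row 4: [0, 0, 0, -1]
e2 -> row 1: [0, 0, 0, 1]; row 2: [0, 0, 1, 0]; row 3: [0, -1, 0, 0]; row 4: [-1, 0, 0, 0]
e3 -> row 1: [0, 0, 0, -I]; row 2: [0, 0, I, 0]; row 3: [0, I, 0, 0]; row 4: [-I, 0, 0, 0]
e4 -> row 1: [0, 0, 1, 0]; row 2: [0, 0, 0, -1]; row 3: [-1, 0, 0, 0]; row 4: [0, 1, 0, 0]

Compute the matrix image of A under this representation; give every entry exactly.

Bivector images (products of the table entries): rho(e1 e3) = rho(e1)rho(e3) = row 1: [0, 0, 0, -I]; row 2: [0, 0, I, 0]; row 3: [0, -I, 0, 0]; row 4: [I, 0, 0, 0]; rho(e2 e3) = rho(e2)rho(e3) = row 1: [-I, 0, 0, 0]; row 2: [0, I, 0, 0]; row 3: [0, 0, -I, 0]; row 4: [0, 0, 0, I]; rho(e3 e4) = rho(e3)rho(e4) = row 1: [0, -I, 0, 0]; row 2: [-I, 0, 0, 0]; row 3: [0, 0, 0, -I]; row 4: [0, 0, -I, 0].
M = (-1)*rho(e2) + (-9/5)*rho(e1 e3) + (3/2)*rho(e2 e3) + (-1)*rho(e3 e4), summed entrywise:
Answer: row 1: [-3*I/2, I, 0, -1 + 9*I/5]; row 2: [I, 3*I/2, -1 - 9*I/5, 0]; row 3: [0, 1 + 9*I/5, -3*I/2, I]; row 4: [1 - 9*I/5, 0, I, 3*I/2]


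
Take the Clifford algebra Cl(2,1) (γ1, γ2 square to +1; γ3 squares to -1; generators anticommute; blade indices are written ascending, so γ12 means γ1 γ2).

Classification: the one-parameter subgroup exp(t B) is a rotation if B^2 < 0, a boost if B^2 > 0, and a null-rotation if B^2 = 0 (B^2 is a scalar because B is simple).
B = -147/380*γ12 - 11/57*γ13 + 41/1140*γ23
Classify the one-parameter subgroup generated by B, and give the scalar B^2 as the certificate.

B^2 term by term: the squares give (-147/380)^2*(γ12)^2 + (-11/57)^2*(γ13)^2 + (41/1140)^2*(γ23)^2 = 21609/144400*(-1) + 121/3249*(+1) + 1681/1299600*(+1) = -1/9 (each basis 2-blade squares to minus the product of its generators' squares); cross terms between blades sharing an index anticommute and cancel. So B^2 = -1/9.
Answer: rotation, certificate B^2 = -1/9. Note: conjugating B changes its blade decomposition but never the scalar B^2 = -1/9, whose sign settles the classification.


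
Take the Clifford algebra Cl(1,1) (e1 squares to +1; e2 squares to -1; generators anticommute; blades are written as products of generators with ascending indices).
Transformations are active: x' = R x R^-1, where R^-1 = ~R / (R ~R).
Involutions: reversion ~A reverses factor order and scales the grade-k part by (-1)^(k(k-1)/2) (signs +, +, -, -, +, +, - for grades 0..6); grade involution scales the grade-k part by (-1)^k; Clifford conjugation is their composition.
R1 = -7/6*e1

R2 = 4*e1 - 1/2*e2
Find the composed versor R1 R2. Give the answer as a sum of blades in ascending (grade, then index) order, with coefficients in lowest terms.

Distribute over the terms of R1 (each basis-blade product reordered to ascending indices, repeated generators contracted through their squares):
(-7/6*e1) R2 = -14/3 + 7/12*e1 e2
Answer: -14/3 + 7/12*e1 e2


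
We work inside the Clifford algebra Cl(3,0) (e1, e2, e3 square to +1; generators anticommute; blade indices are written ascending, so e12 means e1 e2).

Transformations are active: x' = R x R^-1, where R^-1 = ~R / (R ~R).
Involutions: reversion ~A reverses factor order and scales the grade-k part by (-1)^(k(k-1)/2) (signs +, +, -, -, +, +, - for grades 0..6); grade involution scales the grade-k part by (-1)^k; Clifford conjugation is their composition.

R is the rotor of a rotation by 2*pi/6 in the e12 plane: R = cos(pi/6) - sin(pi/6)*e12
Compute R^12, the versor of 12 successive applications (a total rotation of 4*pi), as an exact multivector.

The rotor phase is half the rotation angle and phases add under composition, so 12 steps in the e12 plane accumulate phase 12*(pi/6) = 2*pi: R^12 = cos(2*pi) - sin(2*pi)*e12.
cos(2*pi) = 1 and sin(2*pi) = 0, so R^12 = 1. The total rotation 4*pi is 2 full turns, so every vector returns to itself, yet the rotor is +1, back on the identity sheet (an even number of 2*pi turns).
Answer: 1


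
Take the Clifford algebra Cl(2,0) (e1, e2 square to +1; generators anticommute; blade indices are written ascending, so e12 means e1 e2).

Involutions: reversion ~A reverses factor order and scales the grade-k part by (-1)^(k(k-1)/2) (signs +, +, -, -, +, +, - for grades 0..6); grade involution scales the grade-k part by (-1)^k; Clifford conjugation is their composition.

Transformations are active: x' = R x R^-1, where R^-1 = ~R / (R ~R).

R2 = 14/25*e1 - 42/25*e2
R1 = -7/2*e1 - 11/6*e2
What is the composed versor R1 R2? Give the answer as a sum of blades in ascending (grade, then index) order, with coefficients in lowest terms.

Distribute over the terms of R1 (each basis-blade product reordered to ascending indices, repeated generators contracted through their squares):
(-7/2*e1) R2 = -49/25 + 147/25*e12
(-11/6*e2) R2 = 77/25 + 77/75*e12
Summing the partial products and collecting blades:
Answer: 28/25 + 518/75*e12


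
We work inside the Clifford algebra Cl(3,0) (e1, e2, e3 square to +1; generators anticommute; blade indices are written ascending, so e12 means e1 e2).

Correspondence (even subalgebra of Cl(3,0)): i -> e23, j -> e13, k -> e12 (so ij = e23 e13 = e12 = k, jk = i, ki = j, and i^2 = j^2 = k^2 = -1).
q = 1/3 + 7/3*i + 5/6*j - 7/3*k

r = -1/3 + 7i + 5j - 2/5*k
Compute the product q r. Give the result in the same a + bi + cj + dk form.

In blades: q = 1/3 - 7/3*e12 + 5/6*e13 + 7/3*e23, r = -1/3 - 2/5*e12 + 5*e13 + 7*e23.
Distribute q over r term by term (generator squares from the signature, products reordered to ascending indices): (1/3)*r = -1/9 - 2/15*e12 + 5/3*e13 + 7/3*e23; (-7/3*e12)*r = -14/15 + 7/9*e12 - 49/3*e13 + 35/3*e23; (5/6*e13)*r = -25/6 - 35/6*e12 - 5/18*e13 - 1/3*e23; (7/3*e23)*r = -49/3 + 35/3*e12 + 14/15*e13 - 7/9*e23.
Sum: -1939/90 + 583/90*e12 - 1261/90*e13 + 116/9*e23; translating back through the correspondence:
Answer: -1939/90 + 116/9*i - 1261/90*j + 583/90*k


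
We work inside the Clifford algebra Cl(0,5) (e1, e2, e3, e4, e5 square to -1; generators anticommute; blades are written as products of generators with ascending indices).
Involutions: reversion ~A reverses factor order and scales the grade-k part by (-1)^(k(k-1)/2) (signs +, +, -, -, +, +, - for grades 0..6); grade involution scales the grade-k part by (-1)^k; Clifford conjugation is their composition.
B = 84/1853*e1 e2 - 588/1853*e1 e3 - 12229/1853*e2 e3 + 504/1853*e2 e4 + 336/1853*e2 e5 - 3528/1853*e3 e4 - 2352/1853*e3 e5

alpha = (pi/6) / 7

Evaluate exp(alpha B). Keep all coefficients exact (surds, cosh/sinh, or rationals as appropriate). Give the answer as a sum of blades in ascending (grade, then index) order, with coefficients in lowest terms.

B^2 term by term: the squares give (84/1853)^2*(e1 e2)^2 + (-588/1853)^2*(e1 e3)^2 + (-12229/1853)^2*(e2 e3)^2 + (504/1853)^2*(e2 e4)^2 + (336/1853)^2*(e2 e5)^2 + (-3528/1853)^2*(e3 e4)^2 + (-2352/1853)^2*(e3 e5)^2 = 7056/3433609*(-1) + 345744/3433609*(-1) + 149548441/3433609*(-1) + 254016/3433609*(-1) + 112896/3433609*(-1) + 12446784/3433609*(-1) + 5531904/3433609*(-1) = -49 (each basis 2-blade squares to minus the product of its generators' squares); cross terms between blades sharing an index anticommute and cancel; the commuting (index-disjoint) pairs give grade-4 terms 2*c*c'*(blade product), which cancel blade by blade — e1 e2 e3 e4: -592704/3433609 + 592704/3433609 = 0; e1 e2 e3 e5: -395136/3433609 + 395136/3433609 = 0; e2 e3 e4 e5: 2370816/3433609 - 2370816/3433609 = 0 — confirming B is simple. So B^2 = -49.
B^2 = -49 — circular case — the even/odd split gives cos and sin: l = 7, alpha*l = pi/6, so exp(alpha B) = cos(pi/6) + (sin(pi/6)/7)*B = sqrt(3)/2 + (1/14)*B.
Answer: sqrt(3)/2 + 6/1853*e1 e2 - 42/1853*e1 e3 - 1747/3706*e2 e3 + 36/1853*e2 e4 + 24/1853*e2 e5 - 252/1853*e3 e4 - 168/1853*e3 e5


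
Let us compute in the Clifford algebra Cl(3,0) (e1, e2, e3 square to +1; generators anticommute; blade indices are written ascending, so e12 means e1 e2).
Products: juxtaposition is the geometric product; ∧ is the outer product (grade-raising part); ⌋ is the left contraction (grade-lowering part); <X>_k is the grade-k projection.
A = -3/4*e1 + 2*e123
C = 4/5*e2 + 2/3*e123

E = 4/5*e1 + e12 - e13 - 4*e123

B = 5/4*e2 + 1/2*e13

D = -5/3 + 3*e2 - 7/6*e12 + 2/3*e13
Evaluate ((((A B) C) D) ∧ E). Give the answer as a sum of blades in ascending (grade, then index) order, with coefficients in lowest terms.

step 1: e2 - 3/8*e3 - 15/16*e12 - 5/2*e13
step 2: 4/5 - 3/4*e1 - 5/3*e2 + 5/8*e3 - 1/4*e12 - 2/3*e13 + 3/10*e23 + 2*e123
step 3: -445/72 - 67/36*e1 + 2659/360*e2 - 13/120*e3 - 77/30*e12 - 721/180*e13 - 103/72*e23 - 137/144*e123
step 4: -89/18*e1 - 21761/1800*e12 + 11281/1800*e13 + 2777/90*e123
Answer: -89/18*e1 - 21761/1800*e12 + 11281/1800*e13 + 2777/90*e123


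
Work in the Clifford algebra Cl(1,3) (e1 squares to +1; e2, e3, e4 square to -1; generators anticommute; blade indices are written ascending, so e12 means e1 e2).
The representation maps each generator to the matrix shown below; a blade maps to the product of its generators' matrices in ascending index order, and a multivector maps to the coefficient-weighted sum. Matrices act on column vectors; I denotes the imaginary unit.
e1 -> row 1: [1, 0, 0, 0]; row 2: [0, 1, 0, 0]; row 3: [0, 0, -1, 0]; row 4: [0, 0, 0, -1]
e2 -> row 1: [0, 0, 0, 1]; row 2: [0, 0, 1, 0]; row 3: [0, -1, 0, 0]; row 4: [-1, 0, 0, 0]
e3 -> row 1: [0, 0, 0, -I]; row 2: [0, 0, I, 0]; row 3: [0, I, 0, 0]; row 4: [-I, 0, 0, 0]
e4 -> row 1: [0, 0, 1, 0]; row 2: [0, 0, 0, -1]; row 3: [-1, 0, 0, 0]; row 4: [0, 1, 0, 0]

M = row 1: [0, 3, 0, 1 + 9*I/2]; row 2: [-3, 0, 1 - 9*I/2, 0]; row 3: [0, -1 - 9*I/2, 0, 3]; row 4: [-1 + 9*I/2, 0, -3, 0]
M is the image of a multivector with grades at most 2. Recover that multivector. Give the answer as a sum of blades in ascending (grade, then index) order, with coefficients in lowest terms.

Method: the blade images are trace-orthogonal — tr(rho(e_A) rho(e_B)^-1) = 4 if A = B and 0 otherwise — and rho(e_A)^-1 = (e_A)^2 * rho(e_A) with (e_A)^2 = +1 or -1, so the coefficient of e_A in the preimage is (e_A)^2 * tr(M rho(e_A))/4.
Nonzero projections over blades of grade <= 2: e2: (e2)^2 = -1, tr(M rho(e2)) = -4, coefficient 1; e3: (e3)^2 = -1, tr(M rho(e3)) = 18, coefficient -9/2; e24: (e24)^2 = -1, tr(M rho(e24)) = -12, coefficient 3. Every other blade of grade <= 2 projects to 0.
Answer: e2 - 9/2*e3 + 3*e24


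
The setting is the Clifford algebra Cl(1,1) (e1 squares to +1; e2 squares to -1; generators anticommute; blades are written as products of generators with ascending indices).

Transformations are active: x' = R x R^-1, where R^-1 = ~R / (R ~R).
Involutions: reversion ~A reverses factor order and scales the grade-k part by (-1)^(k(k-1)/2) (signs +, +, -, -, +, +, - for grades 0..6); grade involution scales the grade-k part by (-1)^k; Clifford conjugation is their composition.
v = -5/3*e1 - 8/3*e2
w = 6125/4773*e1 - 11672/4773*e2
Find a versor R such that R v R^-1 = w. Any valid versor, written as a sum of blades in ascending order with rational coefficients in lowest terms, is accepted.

The midline construction: v and w both square to -13/3, so reflecting in their sum -610/1591*e1 - 24400/4773*e2 exchanges them.
Answer: -610/1591*e1 - 24400/4773*e2


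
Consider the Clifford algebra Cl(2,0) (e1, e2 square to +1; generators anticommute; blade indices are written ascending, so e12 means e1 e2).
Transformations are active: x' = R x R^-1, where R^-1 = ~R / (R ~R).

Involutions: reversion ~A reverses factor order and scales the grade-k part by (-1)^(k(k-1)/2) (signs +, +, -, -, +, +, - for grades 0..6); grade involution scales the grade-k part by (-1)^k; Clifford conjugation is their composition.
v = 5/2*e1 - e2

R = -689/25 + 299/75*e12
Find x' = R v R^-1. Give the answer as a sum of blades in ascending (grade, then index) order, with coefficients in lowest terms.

~R = -689/25 - 299/75*e12, and R ~R = 872378/1125, so R^-1 = ~R / (872378/1125).
R v = -10933/150*e1 + 2639/150*e2
Answer: 1193/445*e1 - 223/890*e2


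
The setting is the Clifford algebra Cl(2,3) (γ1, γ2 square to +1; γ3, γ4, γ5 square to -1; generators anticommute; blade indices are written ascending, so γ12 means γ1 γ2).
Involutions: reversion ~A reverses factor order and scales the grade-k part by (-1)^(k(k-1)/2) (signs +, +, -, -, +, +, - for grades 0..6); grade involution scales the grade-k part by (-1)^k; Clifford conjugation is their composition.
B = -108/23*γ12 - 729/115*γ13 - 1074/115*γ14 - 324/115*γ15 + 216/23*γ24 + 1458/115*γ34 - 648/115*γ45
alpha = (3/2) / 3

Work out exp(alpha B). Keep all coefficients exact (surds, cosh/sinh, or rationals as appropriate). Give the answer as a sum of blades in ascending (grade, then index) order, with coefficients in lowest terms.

B^2 term by term: the squares give (-108/23)^2*(γ12)^2 + (-729/115)^2*(γ13)^2 + (-1074/115)^2*(γ14)^2 + (-324/115)^2*(γ15)^2 + (216/23)^2*(γ24)^2 + (1458/115)^2*(γ34)^2 + (-648/115)^2*(γ45)^2 = 11664/529*(-1) + 531441/13225*(+1) + 1153476/13225*(+1) + 104976/13225*(+1) + 46656/529*(+1) + 2125764/13225*(-1) + 419904/13225*(-1) = 9 (each basis 2-blade squares to minus the product of its generators' squares); cross terms between blades sharing an index anticommute and cancel; the commuting (index-disjoint) pairs give grade-4 terms 2*c*c'*(blade product), which cancel blade by blade — γ1234: -314928/2645 + 314928/2645 = 0; γ1245: 139968/2645 - 139968/2645 = 0; γ1345: 944784/13225 - 944784/13225 = 0 — confirming B is simple. So B^2 = 9.
B^2 = 9 — since the square is positive, the closed form is hyperbolic: l = 3, alpha*l = 3/2, so exp(alpha B) = cosh(3/2) + (sinh(3/2)/3)*B = cosh(3/2) + (sinh(3/2)/3)*B.
Answer: cosh(3/2) - 36*sinh(3/2)/23*γ12 - 243*sinh(3/2)/115*γ13 - 358*sinh(3/2)/115*γ14 - 108*sinh(3/2)/115*γ15 + 72*sinh(3/2)/23*γ24 + 486*sinh(3/2)/115*γ34 - 216*sinh(3/2)/115*γ45


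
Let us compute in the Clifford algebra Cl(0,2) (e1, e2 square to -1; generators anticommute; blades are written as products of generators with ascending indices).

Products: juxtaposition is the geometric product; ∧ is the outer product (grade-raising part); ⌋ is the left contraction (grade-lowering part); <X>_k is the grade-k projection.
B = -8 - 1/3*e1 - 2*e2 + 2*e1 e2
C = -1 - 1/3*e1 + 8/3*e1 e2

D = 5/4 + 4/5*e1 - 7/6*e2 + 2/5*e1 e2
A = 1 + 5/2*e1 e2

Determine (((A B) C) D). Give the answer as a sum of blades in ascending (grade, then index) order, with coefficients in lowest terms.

step 1: -13 + 14/3*e1 - 17/6*e2 - 18*e1 e2
step 2: 563/9 - 71/9*e1 - 65/18*e2 - 317/18*e1 e2
step 3: 23581/270 + 2456/135*e1 - 95503/1080*e2 + 16309/1080*e1 e2
Answer: 23581/270 + 2456/135*e1 - 95503/1080*e2 + 16309/1080*e1 e2


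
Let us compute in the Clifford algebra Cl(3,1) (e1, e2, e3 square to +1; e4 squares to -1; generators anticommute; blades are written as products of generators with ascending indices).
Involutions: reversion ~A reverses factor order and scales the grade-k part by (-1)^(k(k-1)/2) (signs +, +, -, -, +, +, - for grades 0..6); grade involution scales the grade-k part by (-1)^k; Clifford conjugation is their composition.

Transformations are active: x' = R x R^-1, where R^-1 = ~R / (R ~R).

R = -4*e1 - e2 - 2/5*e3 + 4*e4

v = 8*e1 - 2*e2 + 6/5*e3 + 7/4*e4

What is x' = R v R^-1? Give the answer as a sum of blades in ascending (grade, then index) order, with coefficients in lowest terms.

~R = -4*e1 - e2 - 2/5*e3 + 4*e4, and R ~R = 29/25, so R^-1 = ~R / (29/25).
R v = -937/25 + 16*e1 e2 - 8/5*e1 e3 - 39*e1 e4 - 2*e2 e3 + 25/4*e2 e4 - 11/2*e3 e4
Answer: 7264/29*e1 + 1932/29*e2 + 3574/145*e3 - 30187/116*e4


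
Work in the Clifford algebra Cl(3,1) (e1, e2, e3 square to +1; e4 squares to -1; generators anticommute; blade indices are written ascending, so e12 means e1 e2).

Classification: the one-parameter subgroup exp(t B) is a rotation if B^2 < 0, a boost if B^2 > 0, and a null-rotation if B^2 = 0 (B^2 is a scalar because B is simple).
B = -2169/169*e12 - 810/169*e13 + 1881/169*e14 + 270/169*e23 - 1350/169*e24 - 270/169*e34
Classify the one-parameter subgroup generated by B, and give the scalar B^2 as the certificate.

B^2 term by term: the squares give (-2169/169)^2*(e12)^2 + (-810/169)^2*(e13)^2 + (1881/169)^2*(e14)^2 + (270/169)^2*(e23)^2 + (-1350/169)^2*(e24)^2 + (-270/169)^2*(e34)^2 = 4704561/28561*(-1) + 656100/28561*(-1) + 3538161/28561*(+1) + 72900/28561*(-1) + 1822500/28561*(+1) + 72900/28561*(+1) = 0 (each basis 2-blade squares to minus the product of its generators' squares); cross terms between blades sharing an index anticommute and cancel; the commuting (index-disjoint) pairs give grade-4 terms 2*c*c'*(blade product), which cancel blade by blade — e1234: 1171260/28561 - 2187000/28561 + 1015740/28561 = 0 — confirming B is simple. So B^2 = 0.
Answer: null-rotation, certificate B^2 = 0. Certificate logic: 0 is a conjugation-invariant scalar, so its sign fixes rotation versus boost versus null-rotation outright.


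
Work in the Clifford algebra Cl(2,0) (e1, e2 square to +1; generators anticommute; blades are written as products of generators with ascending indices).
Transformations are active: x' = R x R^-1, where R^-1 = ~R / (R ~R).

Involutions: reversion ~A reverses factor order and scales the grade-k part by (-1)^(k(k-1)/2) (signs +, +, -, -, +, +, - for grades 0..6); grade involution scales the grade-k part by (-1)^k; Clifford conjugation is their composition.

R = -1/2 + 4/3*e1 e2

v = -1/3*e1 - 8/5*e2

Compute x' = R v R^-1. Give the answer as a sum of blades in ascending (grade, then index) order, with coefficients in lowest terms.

~R = -1/2 - 4/3*e1 e2, and R ~R = 73/36, so R^-1 = ~R / (73/36).
R v = -59/30*e1 + 56/45*e2
Answer: 1427/1095*e1 + 72/73*e2


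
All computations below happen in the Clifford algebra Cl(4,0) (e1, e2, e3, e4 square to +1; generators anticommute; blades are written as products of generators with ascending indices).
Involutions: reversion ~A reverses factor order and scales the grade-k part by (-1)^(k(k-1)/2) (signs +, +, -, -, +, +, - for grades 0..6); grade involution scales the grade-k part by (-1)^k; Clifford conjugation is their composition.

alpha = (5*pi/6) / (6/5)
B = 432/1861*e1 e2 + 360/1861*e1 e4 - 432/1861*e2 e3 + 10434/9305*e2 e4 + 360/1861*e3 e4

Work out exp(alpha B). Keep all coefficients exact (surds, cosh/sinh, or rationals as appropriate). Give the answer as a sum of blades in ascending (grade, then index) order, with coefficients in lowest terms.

B^2 term by term: the squares give (432/1861)^2*(e1 e2)^2 + (360/1861)^2*(e1 e4)^2 + (-432/1861)^2*(e2 e3)^2 + (10434/9305)^2*(e2 e4)^2 + (360/1861)^2*(e3 e4)^2 = 186624/3463321*(-1) + 129600/3463321*(-1) + 186624/3463321*(-1) + 108868356/86583025*(-1) + 129600/3463321*(-1) = -36/25 (each basis 2-blade squares to minus the product of its generators' squares); cross terms between blades sharing an index anticommute and cancel; the commuting (index-disjoint) pairs give grade-4 terms 2*c*c'*(blade product), which cancel blade by blade — e1 e2 e3 e4: 311040/3463321 - 311040/3463321 = 0 — confirming B is simple. So B^2 = -36/25.
B^2 = -36/25 — the negative square puts this in the circular regime; l = 6/5, alpha*l = 5*pi/6, so exp(alpha B) = cos(5*pi/6) + (sin(5*pi/6)/(6/5))*B = -sqrt(3)/2 + (5/12)*B.
Answer: -sqrt(3)/2 + 180/1861*e1 e2 + 150/1861*e1 e4 - 180/1861*e2 e3 + 1739/3722*e2 e4 + 150/1861*e3 e4


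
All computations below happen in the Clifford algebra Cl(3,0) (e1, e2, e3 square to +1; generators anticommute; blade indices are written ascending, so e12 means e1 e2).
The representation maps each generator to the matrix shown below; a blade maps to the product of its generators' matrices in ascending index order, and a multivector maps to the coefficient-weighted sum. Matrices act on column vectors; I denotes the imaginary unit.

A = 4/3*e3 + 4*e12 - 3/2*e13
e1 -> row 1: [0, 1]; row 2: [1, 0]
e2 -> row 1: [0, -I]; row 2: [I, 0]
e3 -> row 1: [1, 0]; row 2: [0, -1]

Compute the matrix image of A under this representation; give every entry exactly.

Bivector images (products of the table entries): rho(e12) = rho(e1)rho(e2) = row 1: [I, 0]; row 2: [0, -I]; rho(e13) = rho(e1)rho(e3) = row 1: [0, -1]; row 2: [1, 0].
M = (4/3)*rho(e3) + (4)*rho(e12) + (-3/2)*rho(e13), summed entrywise:
Answer: row 1: [4/3 + 4*I, 3/2]; row 2: [-3/2, -4/3 - 4*I]


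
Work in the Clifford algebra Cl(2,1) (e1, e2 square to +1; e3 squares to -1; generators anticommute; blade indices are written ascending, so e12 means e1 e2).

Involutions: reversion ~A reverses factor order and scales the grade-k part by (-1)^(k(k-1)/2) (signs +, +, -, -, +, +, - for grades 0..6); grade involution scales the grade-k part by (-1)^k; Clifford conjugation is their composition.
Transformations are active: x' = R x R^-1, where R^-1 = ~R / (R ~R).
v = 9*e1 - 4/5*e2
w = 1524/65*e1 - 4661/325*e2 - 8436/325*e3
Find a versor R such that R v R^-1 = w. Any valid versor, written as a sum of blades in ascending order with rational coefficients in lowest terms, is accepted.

Sketch: the shared square 2041/25 makes R = v + w = 2109/65*e1 - 4921/325*e2 - 8436/325*e3 the natural versor; its sandwich fixes that direction, negates (v - w)/2, and sends v to w.
Answer: 2109/65*e1 - 4921/325*e2 - 8436/325*e3


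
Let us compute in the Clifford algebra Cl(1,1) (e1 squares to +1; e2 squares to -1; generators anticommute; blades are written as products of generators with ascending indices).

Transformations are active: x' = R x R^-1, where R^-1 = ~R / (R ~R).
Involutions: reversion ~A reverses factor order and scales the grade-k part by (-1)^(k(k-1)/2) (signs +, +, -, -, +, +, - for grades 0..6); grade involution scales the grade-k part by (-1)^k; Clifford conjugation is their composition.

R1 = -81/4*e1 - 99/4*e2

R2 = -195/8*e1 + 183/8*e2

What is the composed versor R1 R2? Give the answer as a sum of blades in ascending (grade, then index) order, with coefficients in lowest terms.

Distribute over the terms of R1 (each basis-blade product reordered to ascending indices, repeated generators contracted through their squares):
(-81/4*e1) R2 = 15795/32 - 14823/32*e1 e2
(-99/4*e2) R2 = 18117/32 - 19305/32*e1 e2
Summing the partial products and collecting blades:
Answer: 4239/4 - 2133/2*e1 e2


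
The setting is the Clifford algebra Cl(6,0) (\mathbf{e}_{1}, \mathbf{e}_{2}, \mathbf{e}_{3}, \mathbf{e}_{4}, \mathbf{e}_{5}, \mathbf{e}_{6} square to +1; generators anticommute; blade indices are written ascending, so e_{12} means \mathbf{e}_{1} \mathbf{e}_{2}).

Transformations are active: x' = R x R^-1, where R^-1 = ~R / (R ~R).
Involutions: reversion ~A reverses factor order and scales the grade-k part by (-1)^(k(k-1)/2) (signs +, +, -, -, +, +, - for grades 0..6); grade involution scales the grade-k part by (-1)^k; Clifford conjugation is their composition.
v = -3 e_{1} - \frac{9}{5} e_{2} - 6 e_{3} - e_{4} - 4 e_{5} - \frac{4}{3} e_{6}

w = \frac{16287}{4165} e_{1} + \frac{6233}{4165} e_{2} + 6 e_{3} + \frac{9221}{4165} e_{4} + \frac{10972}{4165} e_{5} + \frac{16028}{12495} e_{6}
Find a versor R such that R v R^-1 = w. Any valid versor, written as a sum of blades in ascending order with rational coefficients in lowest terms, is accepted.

The midline construction: v and w both square to \frac{15079}{225}, so reflecting in their sum \frac{3792}{4165} e_{1} - \frac{1264}{4165} e_{2} + \frac{5056}{4165} e_{4} - \frac{5688}{4165} e_{5} - \frac{632}{12495} e_{6} exchanges them.
Answer: \frac{3792}{4165} e_{1} - \frac{1264}{4165} e_{2} + \frac{5056}{4165} e_{4} - \frac{5688}{4165} e_{5} - \frac{632}{12495} e_{6}


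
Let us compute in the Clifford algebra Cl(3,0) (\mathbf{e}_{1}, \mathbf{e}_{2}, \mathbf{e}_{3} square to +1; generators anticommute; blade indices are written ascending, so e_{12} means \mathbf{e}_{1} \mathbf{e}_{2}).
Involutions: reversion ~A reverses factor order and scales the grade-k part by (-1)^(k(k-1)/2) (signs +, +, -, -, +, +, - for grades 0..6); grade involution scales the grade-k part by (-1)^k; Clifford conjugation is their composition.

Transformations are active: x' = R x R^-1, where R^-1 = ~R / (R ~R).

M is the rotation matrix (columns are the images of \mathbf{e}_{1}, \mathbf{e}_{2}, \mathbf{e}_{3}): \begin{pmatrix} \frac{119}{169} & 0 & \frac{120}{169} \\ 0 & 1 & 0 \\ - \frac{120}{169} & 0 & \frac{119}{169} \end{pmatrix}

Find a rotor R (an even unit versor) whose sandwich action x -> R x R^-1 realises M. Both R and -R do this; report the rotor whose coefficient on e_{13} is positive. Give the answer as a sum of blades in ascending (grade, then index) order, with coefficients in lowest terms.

Method: write R = a + b12*e_{12} + b13*e_{13} + b23*e_{23} with a^2 + b12^2 + b13^2 + b23^2 = 1 (so R^-1 = ~R). Expanding the columns R e_j ~R gives tr M = 4a^2 - 1 and, from the antisymmetric part, M21 - M12 = -4a*b12, M13 - M31 = 4a*b13, M32 - M23 = -4a*b23.
Here tr M = \frac{407}{169}, so a^2 = (1 + tr M)/4 = \frac{144}{169} and a = ±\frac{12}{13}. Taking a = \frac{12}{13}: M21 - M12 = 0, M13 - M31 = \frac{240}{169}, M32 - M23 = 0, giving b12 = 0, b13 = \frac{5}{13}, b23 = 0, i.e. R = \frac{12}{13} + \frac{5}{13} e_{13}.
Its e_{13} coefficient is already positive.
Answer: \frac{12}{13} + \frac{5}{13} e_{13}. Sheet selection: the two-to-one cover makes ±R indistinguishable at the matrix level (trace \frac{407}{169}), so uniqueness comes from the required sign on e_{13}.


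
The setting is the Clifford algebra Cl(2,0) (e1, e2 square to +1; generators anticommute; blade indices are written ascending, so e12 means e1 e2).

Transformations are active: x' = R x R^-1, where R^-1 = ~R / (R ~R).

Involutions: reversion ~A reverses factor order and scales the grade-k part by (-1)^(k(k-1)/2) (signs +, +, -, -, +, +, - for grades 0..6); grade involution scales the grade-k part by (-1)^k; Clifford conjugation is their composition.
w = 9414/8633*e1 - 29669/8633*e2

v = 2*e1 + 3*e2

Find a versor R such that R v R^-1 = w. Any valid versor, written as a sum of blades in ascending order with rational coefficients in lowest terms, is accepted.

Take R = v + w = 26680/8633*e1 - 3770/8633*e2. Because q(v) = q(w) = 13, conjugation by R sends v exactly to w.
Answer: 26680/8633*e1 - 3770/8633*e2


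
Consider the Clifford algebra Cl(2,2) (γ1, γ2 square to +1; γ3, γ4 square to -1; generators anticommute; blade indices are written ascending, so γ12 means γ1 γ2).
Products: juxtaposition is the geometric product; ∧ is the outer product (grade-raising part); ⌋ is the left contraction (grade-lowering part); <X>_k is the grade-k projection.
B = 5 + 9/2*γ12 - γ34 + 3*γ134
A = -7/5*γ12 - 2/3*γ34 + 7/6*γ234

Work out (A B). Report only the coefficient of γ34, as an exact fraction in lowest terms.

step 1: 169/30 + 2*γ1 + 7/6*γ2 - 7/2*γ12 - 10/3*γ34 - 21/4*γ134 + 301/30*γ234 - 8/5*γ1234
Answer: -10/3


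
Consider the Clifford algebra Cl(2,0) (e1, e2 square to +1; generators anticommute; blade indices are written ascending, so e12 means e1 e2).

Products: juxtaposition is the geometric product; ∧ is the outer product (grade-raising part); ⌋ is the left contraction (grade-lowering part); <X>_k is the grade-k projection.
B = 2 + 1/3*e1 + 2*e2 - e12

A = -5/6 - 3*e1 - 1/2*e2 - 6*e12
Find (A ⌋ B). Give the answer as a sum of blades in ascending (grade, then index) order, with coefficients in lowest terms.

step 1: -29/3 - 7/9*e1 + 4/3*e2 + 5/6*e12
Answer: -29/3 - 7/9*e1 + 4/3*e2 + 5/6*e12


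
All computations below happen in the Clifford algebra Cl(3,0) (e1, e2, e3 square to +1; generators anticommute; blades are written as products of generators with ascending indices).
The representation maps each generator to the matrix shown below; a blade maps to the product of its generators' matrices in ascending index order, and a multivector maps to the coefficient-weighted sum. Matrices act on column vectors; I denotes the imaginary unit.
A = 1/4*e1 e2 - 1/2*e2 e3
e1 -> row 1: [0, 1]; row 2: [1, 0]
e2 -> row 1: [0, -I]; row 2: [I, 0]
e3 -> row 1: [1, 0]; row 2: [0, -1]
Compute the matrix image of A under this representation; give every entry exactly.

Bivector images (products of the table entries): rho(e1 e2) = rho(e1)rho(e2) = row 1: [I, 0]; row 2: [0, -I]; rho(e2 e3) = rho(e2)rho(e3) = row 1: [0, I]; row 2: [I, 0].
M = (1/4)*rho(e1 e2) + (-1/2)*rho(e2 e3), summed entrywise:
Answer: row 1: [I/4, -I/2]; row 2: [-I/2, -I/4]
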